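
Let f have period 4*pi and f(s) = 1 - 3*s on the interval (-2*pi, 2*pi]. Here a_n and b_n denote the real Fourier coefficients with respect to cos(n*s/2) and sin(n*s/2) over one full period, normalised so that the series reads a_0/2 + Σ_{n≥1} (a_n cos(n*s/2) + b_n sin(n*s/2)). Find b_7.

b_7 = (1/(2*pi)) ∫_{-2*pi}^{2*pi} f(s) sin(7*s/2) ds.
Integrating by parts (boundary term plus one more integral), an antiderivative of (1 - 3*s) sin(7*s/2) is 6*s*cos(7*s/2)/7 - 12*sin(7*s/2)/49 - 2*cos(7*s/2)/7; evaluating from -2*pi to 2*pi: ∫_{-2*pi}^{2*pi} (1 - 3*s) sin(7*s/2) ds = (2/7 - 12*pi/7) - (2/7 + 12*pi/7) = -24*pi/7.
Hence b_7 = (1/(2*pi))·(-24*pi/7) = -12/7.

-12/7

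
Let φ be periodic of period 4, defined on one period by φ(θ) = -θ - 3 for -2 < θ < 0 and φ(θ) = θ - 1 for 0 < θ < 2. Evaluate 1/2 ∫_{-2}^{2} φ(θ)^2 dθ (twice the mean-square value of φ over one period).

1/2 ∫_{-2}^{2} φ(θ)^2 dθ = 1/2 · (28/3) = 14/3.

14/3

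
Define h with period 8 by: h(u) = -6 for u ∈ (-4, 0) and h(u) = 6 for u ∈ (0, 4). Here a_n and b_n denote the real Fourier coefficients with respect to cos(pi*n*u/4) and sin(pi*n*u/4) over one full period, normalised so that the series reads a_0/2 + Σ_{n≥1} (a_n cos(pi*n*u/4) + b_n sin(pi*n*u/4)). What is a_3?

a_3 = 1/4 ∫_{-4}^{4} h(u) cos(3*pi*u/4) du.
h is odd and cos(3*pi*u/4) is even, so the integrand is odd over a symmetric interval and the integral vanishes.

0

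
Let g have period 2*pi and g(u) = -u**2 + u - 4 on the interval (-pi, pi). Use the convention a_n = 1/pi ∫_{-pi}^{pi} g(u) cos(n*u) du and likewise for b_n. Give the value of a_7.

4/49

a_7 = 1/pi ∫_{-pi}^{pi} g(u) cos(7*u) du.
Integrating by parts twice (tabular method), an antiderivative of (-u**2 + u - 4) cos(7*u) is -u**2*sin(7*u)/7 + u*sin(7*u)/7 - 2*u*cos(7*u)/49 - 194*sin(7*u)/343 + cos(7*u)/49; evaluating from -pi to pi: ∫_{-pi}^{pi} (-u**2 + u - 4) cos(7*u) du = (-1/49 + 2*pi/49) - (-2*pi/49 - 1/49) = 4*pi/49.
Hence a_7 = (1/pi)·(4*pi/49) = 4/49.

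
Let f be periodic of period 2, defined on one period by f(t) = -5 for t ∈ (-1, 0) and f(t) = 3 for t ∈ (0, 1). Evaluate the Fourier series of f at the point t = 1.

t = 1 differs from t = -1 by 1 full period(s), and the series is 2-periodic.
At t = -1 the one-sided limits are f(-1^-) = 3 and f(-1^+) = -5.
By Dirichlet's theorem the series converges to their average, [(3) + (-5)]/2 = -1.

-1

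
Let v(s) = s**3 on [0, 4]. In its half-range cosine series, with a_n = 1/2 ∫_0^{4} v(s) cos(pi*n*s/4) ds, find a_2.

96/pi**2

a_2 = 1/2 ∫_0^{4} (s**3) cos(pi*s/2) ds.
Integrating by parts three times (tabular method), an antiderivative of (s**3) cos(pi*s/2) is 2*s**3*sin(pi*s/2)/pi + 12*s**2*cos(pi*s/2)/pi**2 - 48*s*sin(pi*s/2)/pi**3 - 96*cos(pi*s/2)/pi**4; evaluating from 0 to 4: ∫_{0}^{4} (s**3) cos(pi*s/2) ds = (96*(-1 + 2*pi**2)/pi**4) - (-96/pi**4) = 192/pi**2.
Hence a_2 = (1/2)·(192/pi**2) = 96/pi**2.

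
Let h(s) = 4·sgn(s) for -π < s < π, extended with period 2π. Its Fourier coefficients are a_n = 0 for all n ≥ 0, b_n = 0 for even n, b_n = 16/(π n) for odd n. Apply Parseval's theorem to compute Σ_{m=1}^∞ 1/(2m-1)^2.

Parseval: Σ b_n^2 = (1/π) ∫_{-π}^{π} h(s)^2 ds = 32.
Only odd n contribute, with b_n^2 = 256/(π^2 n^2), so Σ_{m≥1} 1/(2m-1)^2 = π^2·(32)/256 = pi**2/8.

pi**2/8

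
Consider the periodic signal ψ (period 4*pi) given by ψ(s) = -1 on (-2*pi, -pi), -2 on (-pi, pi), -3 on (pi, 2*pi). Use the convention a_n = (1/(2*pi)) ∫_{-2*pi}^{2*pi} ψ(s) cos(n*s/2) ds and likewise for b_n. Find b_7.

-2/(7*pi)

b_7 = (1/(2*pi)) ∫_{-2*pi}^{2*pi} ψ(s) sin(7*s/2) ds.
Split the integral at the breakpoints.
Directly, an antiderivative of (-1) sin(7*s/2) is 2*cos(7*s/2)/7; evaluating from -2*pi to -pi: ∫_{-2*pi}^{-pi} (-1) sin(7*s/2) ds = (0) - (-2/7) = 2/7.
Directly, an antiderivative of (-2) sin(7*s/2) is 4*cos(7*s/2)/7; evaluating from -pi to pi: ∫_{-pi}^{pi} (-2) sin(7*s/2) ds = (0) - (0) = 0.
Directly, an antiderivative of (-3) sin(7*s/2) is 6*cos(7*s/2)/7; evaluating from pi to 2*pi: ∫_{pi}^{2*pi} (-3) sin(7*s/2) ds = (-6/7) - (0) = -6/7.
Summing the pieces and multiplying by (1/(2*pi)) gives b_7 = -2/(7*pi).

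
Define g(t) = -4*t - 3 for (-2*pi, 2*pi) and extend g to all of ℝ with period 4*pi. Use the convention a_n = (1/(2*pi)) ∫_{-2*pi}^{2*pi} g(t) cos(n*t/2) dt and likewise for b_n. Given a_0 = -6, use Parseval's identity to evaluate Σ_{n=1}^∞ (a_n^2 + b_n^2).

Parseval: a_0^2/2 + Σ_{n≥1} (a_n^2+b_n^2) = (1/(2*pi)) ∫_{-2*pi}^{2*pi} g(t)^2 dt = 18 + 128*pi**2/3.
Subtract a_0^2/2 = 18: Σ (a_n^2+b_n^2) = 128*pi**2/3.

128*pi**2/3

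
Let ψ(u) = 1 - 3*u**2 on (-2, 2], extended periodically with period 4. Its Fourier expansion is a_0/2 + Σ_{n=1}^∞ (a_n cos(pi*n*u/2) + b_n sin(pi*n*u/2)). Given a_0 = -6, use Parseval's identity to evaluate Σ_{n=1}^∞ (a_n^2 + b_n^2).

128/5

Parseval: a_0^2/2 + Σ_{n≥1} (a_n^2+b_n^2) = 1/2 ∫_{-2}^{2} ψ(u)^2 du = 218/5.
Subtract a_0^2/2 = 18: Σ (a_n^2+b_n^2) = 128/5.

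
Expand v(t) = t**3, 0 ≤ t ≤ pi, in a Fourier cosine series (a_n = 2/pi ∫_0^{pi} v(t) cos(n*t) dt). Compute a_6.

a_6 = 2/pi ∫_0^{pi} (t**3) cos(6*t) dt.
Integrating by parts three times (tabular method), an antiderivative of (t**3) cos(6*t) is t**3*sin(6*t)/6 + t**2*cos(6*t)/12 - t*sin(6*t)/36 - cos(6*t)/216; evaluating from 0 to pi: ∫_{0}^{pi} (t**3) cos(6*t) dt = (-1/216 + pi**2/12) - (-1/216) = pi**2/12.
Hence a_6 = (2/pi)·(pi**2/12) = pi/6.

pi/6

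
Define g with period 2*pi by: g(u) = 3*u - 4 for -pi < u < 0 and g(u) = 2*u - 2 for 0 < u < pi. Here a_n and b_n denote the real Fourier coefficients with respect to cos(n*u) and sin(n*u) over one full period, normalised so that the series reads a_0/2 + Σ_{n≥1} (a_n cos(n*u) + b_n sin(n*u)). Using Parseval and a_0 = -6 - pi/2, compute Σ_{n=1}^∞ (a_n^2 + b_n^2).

Parseval: a_0^2/2 + Σ_{n≥1} (a_n^2+b_n^2) = 1/pi ∫_{-pi}^{pi} g(u)^2 du = 20 + 8*pi + 13*pi**2/3.
Subtract a_0^2/2 = (pi + 12)**2/8: Σ (a_n^2+b_n^2) = 2 + 5*pi + 101*pi**2/24.

2 + 5*pi + 101*pi**2/24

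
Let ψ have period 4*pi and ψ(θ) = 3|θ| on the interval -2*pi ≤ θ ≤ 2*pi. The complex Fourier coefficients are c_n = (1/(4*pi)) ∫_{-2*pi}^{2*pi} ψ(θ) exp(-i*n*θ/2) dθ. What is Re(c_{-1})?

-12/pi

Since ψ is real-valued, Re(c_{-1}) = (1/(4*pi)) ∫_{-2*pi}^{2*pi} ψ(θ) cos(-θ/2) dθ = a_{1}/2.
ψ is even and cos(-θ/2) is even, so the integrand is even: ∫_{-2*pi}^{2*pi} ψ(θ) cos(-θ/2) dθ = 2∫_0^{2*pi} ψ(θ) cos(-θ/2) dθ.
Integrating by parts (boundary term plus one more integral), an antiderivative of (3*θ) cos(-θ/2) is 6*θ*sin(θ/2) + 12*cos(θ/2); evaluating from 0 to 2*pi: ∫_{0}^{2*pi} (3*θ) cos(-θ/2) dθ = (-12) - (12) = -24.
So ∫_{-2*pi}^{2*pi} ψ(θ) cos(-θ/2) dθ = -48.
Hence Re(c_{-1}) = (1/(4*pi))·(-48) = -12/pi.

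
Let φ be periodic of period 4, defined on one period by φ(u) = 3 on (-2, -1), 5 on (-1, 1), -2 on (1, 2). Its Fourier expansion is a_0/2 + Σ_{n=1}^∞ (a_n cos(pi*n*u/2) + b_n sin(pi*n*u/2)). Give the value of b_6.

5/(3*pi)

b_6 = 1/2 ∫_{-2}^{2} φ(u) sin(3*pi*u) du.
Split the integral at the breakpoints.
Directly, an antiderivative of (3) sin(3*pi*u) is -cos(3*pi*u)/pi; evaluating from -2 to -1: ∫_{-2}^{-1} (3) sin(3*pi*u) du = (1/pi) - (-1/pi) = 2/pi.
Directly, an antiderivative of (5) sin(3*pi*u) is -5*cos(3*pi*u)/(3*pi); evaluating from -1 to 1: ∫_{-1}^{1} (5) sin(3*pi*u) du = (5/(3*pi)) - (5/(3*pi)) = 0.
Directly, an antiderivative of (-2) sin(3*pi*u) is 2*cos(3*pi*u)/(3*pi); evaluating from 1 to 2: ∫_{1}^{2} (-2) sin(3*pi*u) du = (2/(3*pi)) - (-2/(3*pi)) = 4/(3*pi).
Summing the pieces and multiplying by (1/2) gives b_6 = 5/(3*pi).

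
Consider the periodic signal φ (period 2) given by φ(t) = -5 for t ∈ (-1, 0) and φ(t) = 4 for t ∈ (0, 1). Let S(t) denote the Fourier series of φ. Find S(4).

-1/2

t = 4 differs from t = 0 by 2 full period(s), and the series is 2-periodic.
At t = 0 the one-sided limits are φ(0^-) = -5 and φ(0^+) = 4.
By Dirichlet's theorem the series converges to their average, [(-5) + (4)]/2 = -1/2.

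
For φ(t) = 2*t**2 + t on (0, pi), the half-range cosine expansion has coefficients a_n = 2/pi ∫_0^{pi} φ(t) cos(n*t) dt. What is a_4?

a_4 = 2/pi ∫_0^{pi} (2*t**2 + t) cos(4*t) dt.
Integrating by parts twice (tabular method), an antiderivative of (2*t**2 + t) cos(4*t) is t**2*sin(4*t)/2 + t*sin(4*t)/4 + t*cos(4*t)/4 - sin(4*t)/16 + cos(4*t)/16; evaluating from 0 to pi: ∫_{0}^{pi} (2*t**2 + t) cos(4*t) dt = (1/16 + pi/4) - (1/16) = pi/4.
Hence a_4 = (2/pi)·(pi/4) = 1/2.

1/2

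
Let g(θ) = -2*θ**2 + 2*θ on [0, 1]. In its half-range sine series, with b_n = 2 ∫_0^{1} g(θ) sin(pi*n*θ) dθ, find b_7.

b_7 = 2 ∫_0^{1} (-2*θ**2 + 2*θ) sin(7*pi*θ) dθ.
Integrating by parts twice (tabular method), an antiderivative of (-2*θ**2 + 2*θ) sin(7*pi*θ) is 2*θ**2*cos(7*pi*θ)/(7*pi) - 4*θ*sin(7*pi*θ)/(49*pi**2) - 2*θ*cos(7*pi*θ)/(7*pi) + 2*sin(7*pi*θ)/(49*pi**2) - 4*cos(7*pi*θ)/(343*pi**3); evaluating from 0 to 1: ∫_{0}^{1} (-2*θ**2 + 2*θ) sin(7*pi*θ) dθ = (4/(343*pi**3)) - (-4/(343*pi**3)) = 8/(343*pi**3).
Hence b_7 = 2·(8/(343*pi**3)) = 16/(343*pi**3).

16/(343*pi**3)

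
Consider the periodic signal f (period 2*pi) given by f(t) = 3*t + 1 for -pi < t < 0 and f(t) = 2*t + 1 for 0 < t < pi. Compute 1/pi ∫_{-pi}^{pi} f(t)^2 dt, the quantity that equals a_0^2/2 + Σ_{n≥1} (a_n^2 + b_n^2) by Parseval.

1/pi ∫_{-pi}^{pi} f(t)^2 dt = 1/pi · (pi*(-3*pi + 6 + 13*pi**2)/3) = -pi + 2 + 13*pi**2/3.

-pi + 2 + 13*pi**2/3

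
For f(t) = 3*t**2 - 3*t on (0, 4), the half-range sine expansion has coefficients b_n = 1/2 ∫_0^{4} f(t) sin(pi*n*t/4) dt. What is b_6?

b_6 = 1/2 ∫_0^{4} (3*t**2 - 3*t) sin(3*pi*t/2) dt.
Integrating by parts twice (tabular method), an antiderivative of (3*t**2 - 3*t) sin(3*pi*t/2) is -2*t**2*cos(3*pi*t/2)/pi + 8*t*sin(3*pi*t/2)/(3*pi**2) + 2*t*cos(3*pi*t/2)/pi - 4*sin(3*pi*t/2)/(3*pi**2) + 16*cos(3*pi*t/2)/(9*pi**3); evaluating from 0 to 4: ∫_{0}^{4} (3*t**2 - 3*t) sin(3*pi*t/2) dt = (-24/pi + 16/(9*pi**3)) - (16/(9*pi**3)) = -24/pi.
Hence b_6 = (1/2)·(-24/pi) = -12/pi.

-12/pi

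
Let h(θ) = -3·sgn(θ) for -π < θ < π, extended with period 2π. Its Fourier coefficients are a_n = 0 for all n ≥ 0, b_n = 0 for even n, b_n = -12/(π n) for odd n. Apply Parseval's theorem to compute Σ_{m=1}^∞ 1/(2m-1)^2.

Parseval: Σ b_n^2 = (1/π) ∫_{-π}^{π} h(θ)^2 dθ = 18.
Only odd n contribute, with b_n^2 = 144/(π^2 n^2), so Σ_{m≥1} 1/(2m-1)^2 = π^2·(18)/144 = pi**2/8.

pi**2/8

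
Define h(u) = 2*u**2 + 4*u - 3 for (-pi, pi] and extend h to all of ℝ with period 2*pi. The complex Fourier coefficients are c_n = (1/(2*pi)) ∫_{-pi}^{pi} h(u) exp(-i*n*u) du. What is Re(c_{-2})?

1

Since h is real-valued, Re(c_{-2}) = (1/(2*pi)) ∫_{-pi}^{pi} h(u) cos(-2*u) du = a_{2}/2.
Integrating by parts twice (tabular method), an antiderivative of (2*u**2 + 4*u - 3) cos(-2*u) is u**2*sin(2*u) + 2*u*sin(2*u) + u*cos(2*u) - 2*sin(2*u) + cos(2*u); evaluating from -pi to pi: ∫_{-pi}^{pi} (2*u**2 + 4*u - 3) cos(-2*u) du = (1 + pi) - (1 - pi) = 2*pi.
Hence Re(c_{-2}) = (1/(2*pi))·(2*pi) = 1.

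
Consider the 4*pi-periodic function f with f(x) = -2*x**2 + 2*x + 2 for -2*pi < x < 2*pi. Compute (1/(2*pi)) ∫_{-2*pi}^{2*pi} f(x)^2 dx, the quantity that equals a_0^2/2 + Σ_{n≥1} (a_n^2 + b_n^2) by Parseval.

(1/(2*pi)) ∫_{-2*pi}^{2*pi} f(x)^2 dx = (1/(2*pi)) · (16*pi*(-20*pi**2 + 15 + 48*pi**4)/15) = -32*pi**2/3 + 8 + 128*pi**4/5.

-32*pi**2/3 + 8 + 128*pi**4/5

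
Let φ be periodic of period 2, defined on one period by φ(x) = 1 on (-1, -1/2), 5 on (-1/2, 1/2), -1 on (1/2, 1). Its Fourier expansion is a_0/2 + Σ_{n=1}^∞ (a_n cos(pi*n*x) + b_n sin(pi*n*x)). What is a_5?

a_5 = ∫_{-1}^{1} φ(x) cos(5*pi*x) dx.
Split the integral at the breakpoints.
Directly, an antiderivative of (1) cos(5*pi*x) is sin(5*pi*x)/(5*pi); evaluating from -1 to -1/2: ∫_{-1}^{-1/2} (1) cos(5*pi*x) dx = (-1/(5*pi)) - (0) = -1/(5*pi).
Directly, an antiderivative of (5) cos(5*pi*x) is sin(5*pi*x)/pi; evaluating from -1/2 to 1/2: ∫_{-1/2}^{1/2} (5) cos(5*pi*x) dx = (1/pi) - (-1/pi) = 2/pi.
Directly, an antiderivative of (-1) cos(5*pi*x) is -sin(5*pi*x)/(5*pi); evaluating from 1/2 to 1: ∫_{1/2}^{1} (-1) cos(5*pi*x) dx = (0) - (-1/(5*pi)) = 1/(5*pi).
Summing the pieces gives a_5 = 2/pi.

2/pi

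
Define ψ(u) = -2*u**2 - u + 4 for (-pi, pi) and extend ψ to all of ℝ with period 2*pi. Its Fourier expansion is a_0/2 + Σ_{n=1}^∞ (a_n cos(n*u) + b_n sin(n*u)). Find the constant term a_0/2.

a_0 = 1/pi ∫_{-pi}^{pi} ψ(u) du = 1/pi · (4*pi*(6 - pi**2)/3) = 8 - 4*pi**2/3.
So the constant term a_0/2 = 4 - 2*pi**2/3.

4 - 2*pi**2/3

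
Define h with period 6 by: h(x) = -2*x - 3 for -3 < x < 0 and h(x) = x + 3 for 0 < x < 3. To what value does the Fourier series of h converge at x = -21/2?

x = -21/2 differs from x = 3/2 by -2 full period(s), and the series is 6-periodic.
h is continuous at x = 3/2 with value 9/2, so the series converges to 9/2 there.

9/2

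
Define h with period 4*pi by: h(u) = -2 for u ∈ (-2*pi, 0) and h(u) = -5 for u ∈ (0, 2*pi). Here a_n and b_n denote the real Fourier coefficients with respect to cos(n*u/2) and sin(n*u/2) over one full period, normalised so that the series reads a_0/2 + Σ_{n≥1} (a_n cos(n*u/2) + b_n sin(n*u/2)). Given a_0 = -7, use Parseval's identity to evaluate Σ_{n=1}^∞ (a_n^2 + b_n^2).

9/2

Parseval: a_0^2/2 + Σ_{n≥1} (a_n^2+b_n^2) = (1/(2*pi)) ∫_{-2*pi}^{2*pi} h(u)^2 du = 29.
Subtract a_0^2/2 = 49/2: Σ (a_n^2+b_n^2) = 9/2.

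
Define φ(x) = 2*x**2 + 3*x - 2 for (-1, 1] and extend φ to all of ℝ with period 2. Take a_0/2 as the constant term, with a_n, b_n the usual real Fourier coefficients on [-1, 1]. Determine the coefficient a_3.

a_3 = ∫_{-1}^{1} φ(x) cos(3*pi*x) dx.
Integrating by parts twice (tabular method), an antiderivative of (2*x**2 + 3*x - 2) cos(3*pi*x) is 2*x**2*sin(3*pi*x)/(3*pi) + x*sin(3*pi*x)/pi + 4*x*cos(3*pi*x)/(9*pi**2) - 2*sin(3*pi*x)/(3*pi) - 4*sin(3*pi*x)/(27*pi**3) + cos(3*pi*x)/(3*pi**2); evaluating from -1 to 1: ∫_{-1}^{1} (2*x**2 + 3*x - 2) cos(3*pi*x) dx = (-7/(9*pi**2)) - (1/(9*pi**2)) = -8/(9*pi**2).
Hence a_3 = -8/(9*pi**2).

-8/(9*pi**2)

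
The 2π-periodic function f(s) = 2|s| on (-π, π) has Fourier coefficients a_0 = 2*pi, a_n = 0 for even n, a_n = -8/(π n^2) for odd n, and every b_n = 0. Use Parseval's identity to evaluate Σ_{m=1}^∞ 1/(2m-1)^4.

Parseval: a_0^2/2 + Σ a_n^2 = (1/π) ∫_{-π}^{π} f(s)^2 ds = 8*pi**2/3.
Subtract a_0^2/2 = 2*pi**2: Σ a_n^2 = 2*pi**2/3.
Only odd n contribute, with a_n^2 = 64/(π^2 n^4), so Σ_{m≥1} 1/(2m-1)^4 = π^2·(2*pi**2/3)/64 = pi**4/96.

pi**4/96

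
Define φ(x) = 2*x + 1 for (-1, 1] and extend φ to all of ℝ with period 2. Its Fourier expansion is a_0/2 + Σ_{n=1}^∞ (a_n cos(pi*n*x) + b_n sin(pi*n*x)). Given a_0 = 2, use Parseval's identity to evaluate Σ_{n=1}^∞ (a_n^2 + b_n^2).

Parseval: a_0^2/2 + Σ_{n≥1} (a_n^2+b_n^2) = ∫_{-1}^{1} φ(x)^2 dx = 14/3.
Subtract a_0^2/2 = 2: Σ (a_n^2+b_n^2) = 8/3.

8/3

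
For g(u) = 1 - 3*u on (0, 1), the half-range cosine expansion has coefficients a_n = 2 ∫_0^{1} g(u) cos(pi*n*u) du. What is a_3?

4/(3*pi**2)

a_3 = 2 ∫_0^{1} (1 - 3*u) cos(3*pi*u) du.
Integrating by parts (boundary term plus one more integral), an antiderivative of (1 - 3*u) cos(3*pi*u) is -u*sin(3*pi*u)/pi + sin(3*pi*u)/(3*pi) - cos(3*pi*u)/(3*pi**2); evaluating from 0 to 1: ∫_{0}^{1} (1 - 3*u) cos(3*pi*u) du = (1/(3*pi**2)) - (-1/(3*pi**2)) = 2/(3*pi**2).
Hence a_3 = 2·(2/(3*pi**2)) = 4/(3*pi**2).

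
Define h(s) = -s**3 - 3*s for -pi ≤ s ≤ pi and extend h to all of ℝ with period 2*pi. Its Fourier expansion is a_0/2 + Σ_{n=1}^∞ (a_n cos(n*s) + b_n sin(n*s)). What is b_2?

b_2 = 1/pi ∫_{-pi}^{pi} h(s) sin(2*s) ds.
h is odd and sin(2*s) is odd, so the integrand is even and b_2 = 2/pi ∫_0^{pi} h(s) sin(2*s) ds.
Integrating by parts three times (tabular method), an antiderivative of (-s**3 - 3*s) sin(2*s) is s**3*cos(2*s)/2 - 3*s**2*sin(2*s)/4 + 3*s*cos(2*s)/4 - 3*sin(2*s)/8; evaluating from 0 to pi: ∫_{0}^{pi} (-s**3 - 3*s) sin(2*s) ds = (pi*(3 + 2*pi**2)/4) - (0) = pi*(3 + 2*pi**2)/4.
Hence b_2 = (2/pi)·(pi*(3 + 2*pi**2)/4) = 3/2 + pi**2.

3/2 + pi**2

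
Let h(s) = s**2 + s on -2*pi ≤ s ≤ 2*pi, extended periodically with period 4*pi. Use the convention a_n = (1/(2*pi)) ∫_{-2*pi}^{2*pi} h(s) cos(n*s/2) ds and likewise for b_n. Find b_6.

b_6 = (1/(2*pi)) ∫_{-2*pi}^{2*pi} h(s) sin(3*s) ds.
Integrating by parts twice (tabular method), an antiderivative of (s**2 + s) sin(3*s) is -s**2*cos(3*s)/3 + 2*s*sin(3*s)/9 - s*cos(3*s)/3 + sin(3*s)/9 + 2*cos(3*s)/27; evaluating from -2*pi to 2*pi: ∫_{-2*pi}^{2*pi} (s**2 + s) sin(3*s) ds = (-4*pi**2/3 - 2*pi/3 + 2/27) - (-4*pi**2/3 + 2/27 + 2*pi/3) = -4*pi/3.
Hence b_6 = (1/(2*pi))·(-4*pi/3) = -2/3.

-2/3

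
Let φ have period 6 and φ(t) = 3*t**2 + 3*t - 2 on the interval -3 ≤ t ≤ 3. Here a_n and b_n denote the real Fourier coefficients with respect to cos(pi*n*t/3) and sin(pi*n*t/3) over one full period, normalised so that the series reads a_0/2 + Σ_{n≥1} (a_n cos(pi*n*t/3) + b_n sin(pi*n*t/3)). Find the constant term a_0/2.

7

a_0 = 1/3 ∫_{-3}^{3} φ(t) dt = 1/3 · (42) = 14.
So the constant term a_0/2 = 7.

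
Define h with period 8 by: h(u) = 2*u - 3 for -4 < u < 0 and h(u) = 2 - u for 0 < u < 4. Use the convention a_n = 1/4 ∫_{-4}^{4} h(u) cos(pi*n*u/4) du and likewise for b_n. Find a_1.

a_1 = 1/4 ∫_{-4}^{4} h(u) cos(pi*u/4) du.
Split the integral at the breakpoints.
Integrating by parts (boundary term plus one more integral), an antiderivative of (2*u - 3) cos(pi*u/4) is 8*u*sin(pi*u/4)/pi - 12*sin(pi*u/4)/pi + 32*cos(pi*u/4)/pi**2; evaluating from -4 to 0: ∫_{-4}^{0} (2*u - 3) cos(pi*u/4) du = (32/pi**2) - (-32/pi**2) = 64/pi**2.
Integrating by parts (boundary term plus one more integral), an antiderivative of (2 - u) cos(pi*u/4) is -4*u*sin(pi*u/4)/pi + 8*sin(pi*u/4)/pi - 16*cos(pi*u/4)/pi**2; evaluating from 0 to 4: ∫_{0}^{4} (2 - u) cos(pi*u/4) du = (16/pi**2) - (-16/pi**2) = 32/pi**2.
Summing the pieces and multiplying by (1/4) gives a_1 = 24/pi**2.

24/pi**2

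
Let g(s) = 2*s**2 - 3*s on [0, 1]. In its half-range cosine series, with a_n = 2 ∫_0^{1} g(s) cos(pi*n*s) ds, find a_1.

a_1 = 2 ∫_0^{1} (2*s**2 - 3*s) cos(pi*s) ds.
Integrating by parts twice (tabular method), an antiderivative of (2*s**2 - 3*s) cos(pi*s) is 2*s**2*sin(pi*s)/pi - 3*s*sin(pi*s)/pi + 4*s*cos(pi*s)/pi**2 - 4*sin(pi*s)/pi**3 - 3*cos(pi*s)/pi**2; evaluating from 0 to 1: ∫_{0}^{1} (2*s**2 - 3*s) cos(pi*s) ds = (-1/pi**2) - (-3/pi**2) = 2/pi**2.
Hence a_1 = 2·(2/pi**2) = 4/pi**2.

4/pi**2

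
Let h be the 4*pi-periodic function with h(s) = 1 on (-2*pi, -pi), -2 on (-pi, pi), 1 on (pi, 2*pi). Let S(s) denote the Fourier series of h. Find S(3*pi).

-1/2

s = 3*pi differs from s = -pi by 1 full period(s), and the series is 4*pi-periodic.
At s = -pi the one-sided limits are h(-pi^-) = 1 and h(-pi^+) = -2.
By Dirichlet's theorem the series converges to their average, [(1) + (-2)]/2 = -1/2.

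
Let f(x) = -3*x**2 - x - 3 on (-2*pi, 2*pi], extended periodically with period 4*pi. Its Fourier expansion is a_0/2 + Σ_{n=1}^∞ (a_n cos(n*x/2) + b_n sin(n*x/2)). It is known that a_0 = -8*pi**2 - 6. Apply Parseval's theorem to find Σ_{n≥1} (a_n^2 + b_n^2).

8*pi**2*(5 + 48*pi**2)/15

Parseval: a_0^2/2 + Σ_{n≥1} (a_n^2+b_n^2) = (1/(2*pi)) ∫_{-2*pi}^{2*pi} f(x)^2 dx = 18 + 152*pi**2/3 + 288*pi**4/5.
Subtract a_0^2/2 = 2*(3 + 4*pi**2)**2: Σ (a_n^2+b_n^2) = 8*pi**2*(5 + 48*pi**2)/15.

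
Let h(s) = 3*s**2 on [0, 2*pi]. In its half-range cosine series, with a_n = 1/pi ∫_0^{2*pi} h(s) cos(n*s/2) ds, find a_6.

a_6 = 1/pi ∫_0^{2*pi} (3*s**2) cos(3*s) ds.
Integrating by parts twice (tabular method), an antiderivative of (3*s**2) cos(3*s) is s**2*sin(3*s) + 2*s*cos(3*s)/3 - 2*sin(3*s)/9; evaluating from 0 to 2*pi: ∫_{0}^{2*pi} (3*s**2) cos(3*s) ds = (4*pi/3) - (0) = 4*pi/3.
Hence a_6 = (1/pi)·(4*pi/3) = 4/3.

4/3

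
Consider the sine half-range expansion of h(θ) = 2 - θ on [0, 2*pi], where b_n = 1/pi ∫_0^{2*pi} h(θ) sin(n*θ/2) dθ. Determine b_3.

b_3 = 1/pi ∫_0^{2*pi} (2 - θ) sin(3*θ/2) dθ.
Integrating by parts (boundary term plus one more integral), an antiderivative of (2 - θ) sin(3*θ/2) is 2*θ*cos(3*θ/2)/3 - 4*sin(3*θ/2)/9 - 4*cos(3*θ/2)/3; evaluating from 0 to 2*pi: ∫_{0}^{2*pi} (2 - θ) sin(3*θ/2) dθ = (4/3 - 4*pi/3) - (-4/3) = 8/3 - 4*pi/3.
Hence b_3 = (1/pi)·(8/3 - 4*pi/3) = 4*(2 - pi)/(3*pi).

4*(2 - pi)/(3*pi)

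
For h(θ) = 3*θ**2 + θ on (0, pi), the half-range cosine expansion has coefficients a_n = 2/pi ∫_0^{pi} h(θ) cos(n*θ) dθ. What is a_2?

a_2 = 2/pi ∫_0^{pi} (3*θ**2 + θ) cos(2*θ) dθ.
Integrating by parts twice (tabular method), an antiderivative of (3*θ**2 + θ) cos(2*θ) is 3*θ**2*sin(2*θ)/2 + θ*sin(2*θ)/2 + 3*θ*cos(2*θ)/2 - 3*sin(2*θ)/4 + cos(2*θ)/4; evaluating from 0 to pi: ∫_{0}^{pi} (3*θ**2 + θ) cos(2*θ) dθ = (1/4 + 3*pi/2) - (1/4) = 3*pi/2.
Hence a_2 = (2/pi)·(3*pi/2) = 3.

3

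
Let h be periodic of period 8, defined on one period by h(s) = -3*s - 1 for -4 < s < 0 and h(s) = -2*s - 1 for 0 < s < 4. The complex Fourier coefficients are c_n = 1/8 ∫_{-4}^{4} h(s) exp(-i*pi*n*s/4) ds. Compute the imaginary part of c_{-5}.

Since h is real-valued, Im(c_{-5}) = -1/8 ∫_{-4}^{4} h(s) sin(-5*pi*s/4) ds = b_{5}/2.
Split the integral at the breakpoints.
Integrating by parts (boundary term plus one more integral), an antiderivative of (-3*s - 1) sin(-5*pi*s/4) is -12*s*cos(5*pi*s/4)/(5*pi) + 48*sin(5*pi*s/4)/(25*pi**2) - 4*cos(5*pi*s/4)/(5*pi); evaluating from -4 to 0: ∫_{-4}^{0} (-3*s - 1) sin(-5*pi*s/4) ds = (-4/(5*pi)) - (-44/(5*pi)) = 8/pi.
Integrating by parts (boundary term plus one more integral), an antiderivative of (-2*s - 1) sin(-5*pi*s/4) is -8*s*cos(5*pi*s/4)/(5*pi) + 32*sin(5*pi*s/4)/(25*pi**2) - 4*cos(5*pi*s/4)/(5*pi); evaluating from 0 to 4: ∫_{0}^{4} (-2*s - 1) sin(-5*pi*s/4) ds = (36/(5*pi)) - (-4/(5*pi)) = 8/pi.
So ∫_{-4}^{4} h(s) sin(-5*pi*s/4) ds = 16/pi.
Hence Im(c_{-5}) = (-1/8)·(16/pi) = -2/pi.

-2/pi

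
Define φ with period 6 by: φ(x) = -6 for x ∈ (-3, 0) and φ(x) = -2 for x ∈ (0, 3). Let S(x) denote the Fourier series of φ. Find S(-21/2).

x = -21/2 differs from x = 3/2 by -2 full period(s), and the series is 6-periodic.
φ is continuous at x = 3/2 with value -2, so the series converges to -2 there.

-2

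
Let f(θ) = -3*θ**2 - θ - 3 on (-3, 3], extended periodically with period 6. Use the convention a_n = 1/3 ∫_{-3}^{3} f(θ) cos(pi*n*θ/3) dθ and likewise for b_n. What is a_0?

-24

a_0 = 1/3 ∫_{-3}^{3} f(θ) dθ = 1/3 · (-72) = -24.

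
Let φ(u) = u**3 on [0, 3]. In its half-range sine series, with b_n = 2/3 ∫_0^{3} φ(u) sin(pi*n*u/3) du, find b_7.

b_7 = 2/3 ∫_0^{3} (u**3) sin(7*pi*u/3) du.
Integrating by parts three times (tabular method), an antiderivative of (u**3) sin(7*pi*u/3) is -3*u**3*cos(7*pi*u/3)/(7*pi) + 27*u**2*sin(7*pi*u/3)/(49*pi**2) + 162*u*cos(7*pi*u/3)/(343*pi**3) - 486*sin(7*pi*u/3)/(2401*pi**4); evaluating from 0 to 3: ∫_{0}^{3} (u**3) sin(7*pi*u/3) du = (81*(-6 + 49*pi**2)/(343*pi**3)) - (0) = 81*(-6 + 49*pi**2)/(343*pi**3).
Hence b_7 = (2/3)·(81*(-6 + 49*pi**2)/(343*pi**3)) = 54*(-6 + 49*pi**2)/(343*pi**3).

54*(-6 + 49*pi**2)/(343*pi**3)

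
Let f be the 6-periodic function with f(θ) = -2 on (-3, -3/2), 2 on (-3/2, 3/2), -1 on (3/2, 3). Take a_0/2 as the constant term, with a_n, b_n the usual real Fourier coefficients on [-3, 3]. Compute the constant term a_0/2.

1/4

a_0 = 1/3 ∫_{-3}^{3} f(θ) dθ = 1/3 · (3/2) = 1/2.
So the constant term a_0/2 = 1/4.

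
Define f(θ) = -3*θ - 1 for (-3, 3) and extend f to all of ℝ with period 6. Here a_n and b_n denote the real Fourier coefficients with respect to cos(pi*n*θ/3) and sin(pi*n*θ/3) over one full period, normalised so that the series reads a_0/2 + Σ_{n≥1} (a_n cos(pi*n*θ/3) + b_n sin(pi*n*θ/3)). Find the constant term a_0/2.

-1

a_0 = 1/3 ∫_{-3}^{3} f(θ) dθ = 1/3 · (-6) = -2.
So the constant term a_0/2 = -1.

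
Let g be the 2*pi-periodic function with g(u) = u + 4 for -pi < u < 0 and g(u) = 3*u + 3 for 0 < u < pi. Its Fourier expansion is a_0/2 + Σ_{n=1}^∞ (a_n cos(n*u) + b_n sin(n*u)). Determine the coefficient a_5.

-4/(25*pi)

a_5 = 1/pi ∫_{-pi}^{pi} g(u) cos(5*u) du.
Split the integral at the breakpoints.
Integrating by parts (boundary term plus one more integral), an antiderivative of (u + 4) cos(5*u) is u*sin(5*u)/5 + 4*sin(5*u)/5 + cos(5*u)/25; evaluating from -pi to 0: ∫_{-pi}^{0} (u + 4) cos(5*u) du = (1/25) - (-1/25) = 2/25.
Integrating by parts (boundary term plus one more integral), an antiderivative of (3*u + 3) cos(5*u) is 3*u*sin(5*u)/5 + 3*sin(5*u)/5 + 3*cos(5*u)/25; evaluating from 0 to pi: ∫_{0}^{pi} (3*u + 3) cos(5*u) du = (-3/25) - (3/25) = -6/25.
Summing the pieces and multiplying by (1/pi) gives a_5 = -4/(25*pi).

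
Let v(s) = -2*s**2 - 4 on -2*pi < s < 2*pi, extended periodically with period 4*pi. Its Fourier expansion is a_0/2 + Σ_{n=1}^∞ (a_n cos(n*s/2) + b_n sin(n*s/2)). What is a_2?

a_2 = (1/(2*pi)) ∫_{-2*pi}^{2*pi} v(s) cos(s) ds.
v is even and cos(s) is even, so the integrand is even and a_2 = 1/pi ∫_0^{2*pi} v(s) cos(s) ds.
Integrating by parts twice (tabular method), an antiderivative of (-2*s**2 - 4) cos(s) is -2*s**2*sin(s) - 4*s*cos(s); evaluating from 0 to 2*pi: ∫_{0}^{2*pi} (-2*s**2 - 4) cos(s) ds = (-8*pi) - (0) = -8*pi.
Hence a_2 = (1/pi)·(-8*pi) = -8.

-8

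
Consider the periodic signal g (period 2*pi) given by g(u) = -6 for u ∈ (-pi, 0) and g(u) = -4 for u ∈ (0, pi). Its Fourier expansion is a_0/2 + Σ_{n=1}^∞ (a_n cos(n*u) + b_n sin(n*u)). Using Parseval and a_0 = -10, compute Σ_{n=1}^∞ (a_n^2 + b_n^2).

Parseval: a_0^2/2 + Σ_{n≥1} (a_n^2+b_n^2) = 1/pi ∫_{-pi}^{pi} g(u)^2 du = 52.
Subtract a_0^2/2 = 50: Σ (a_n^2+b_n^2) = 2.

2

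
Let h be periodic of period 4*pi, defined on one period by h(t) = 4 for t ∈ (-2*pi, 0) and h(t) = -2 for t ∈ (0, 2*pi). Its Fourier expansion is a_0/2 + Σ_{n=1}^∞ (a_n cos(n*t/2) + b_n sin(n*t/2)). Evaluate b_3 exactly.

b_3 = (1/(2*pi)) ∫_{-2*pi}^{2*pi} h(t) sin(3*t/2) dt.
Split the integral at the breakpoints.
Directly, an antiderivative of (4) sin(3*t/2) is -8*cos(3*t/2)/3; evaluating from -2*pi to 0: ∫_{-2*pi}^{0} (4) sin(3*t/2) dt = (-8/3) - (8/3) = -16/3.
Directly, an antiderivative of (-2) sin(3*t/2) is 4*cos(3*t/2)/3; evaluating from 0 to 2*pi: ∫_{0}^{2*pi} (-2) sin(3*t/2) dt = (-4/3) - (4/3) = -8/3.
Summing the pieces and multiplying by (1/(2*pi)) gives b_3 = -4/pi.

-4/pi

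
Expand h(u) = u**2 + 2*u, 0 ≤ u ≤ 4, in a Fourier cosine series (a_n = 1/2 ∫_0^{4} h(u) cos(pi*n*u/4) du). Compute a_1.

-96/pi**2

a_1 = 1/2 ∫_0^{4} (u**2 + 2*u) cos(pi*u/4) du.
Integrating by parts twice (tabular method), an antiderivative of (u**2 + 2*u) cos(pi*u/4) is 4*u**2*sin(pi*u/4)/pi + 8*u*sin(pi*u/4)/pi + 32*u*cos(pi*u/4)/pi**2 - 128*sin(pi*u/4)/pi**3 + 32*cos(pi*u/4)/pi**2; evaluating from 0 to 4: ∫_{0}^{4} (u**2 + 2*u) cos(pi*u/4) du = (-160/pi**2) - (32/pi**2) = -192/pi**2.
Hence a_1 = (1/2)·(-192/pi**2) = -96/pi**2.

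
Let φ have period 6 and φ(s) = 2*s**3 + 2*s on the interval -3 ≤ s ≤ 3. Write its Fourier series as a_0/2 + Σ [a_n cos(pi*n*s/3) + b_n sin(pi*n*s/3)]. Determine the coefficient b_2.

-60/pi + 81/pi**3

b_2 = 1/3 ∫_{-3}^{3} φ(s) sin(2*pi*s/3) ds.
φ is odd and sin(2*pi*s/3) is odd, so the integrand is even and b_2 = 2/3 ∫_0^{3} φ(s) sin(2*pi*s/3) ds.
Integrating by parts three times (tabular method), an antiderivative of (2*s**3 + 2*s) sin(2*pi*s/3) is -3*s**3*cos(2*pi*s/3)/pi + 27*s**2*sin(2*pi*s/3)/(2*pi**2) - 3*s*cos(2*pi*s/3)/pi + 81*s*cos(2*pi*s/3)/(2*pi**3) - 243*sin(2*pi*s/3)/(4*pi**4) + 9*sin(2*pi*s/3)/(2*pi**2); evaluating from 0 to 3: ∫_{0}^{3} (2*s**3 + 2*s) sin(2*pi*s/3) ds = (-90/pi + 243/(2*pi**3)) - (0) = -90/pi + 243/(2*pi**3).
Hence b_2 = (2/3)·(-90/pi + 243/(2*pi**3)) = -60/pi + 81/pi**3.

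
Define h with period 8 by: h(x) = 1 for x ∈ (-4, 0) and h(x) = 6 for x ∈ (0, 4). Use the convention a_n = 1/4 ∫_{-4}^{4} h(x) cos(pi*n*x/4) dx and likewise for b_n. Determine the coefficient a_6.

0

a_6 = 1/4 ∫_{-4}^{4} h(x) cos(3*pi*x/2) dx.
Split the integral at the breakpoints.
Directly, an antiderivative of (1) cos(3*pi*x/2) is 2*sin(3*pi*x/2)/(3*pi); evaluating from -4 to 0: ∫_{-4}^{0} (1) cos(3*pi*x/2) dx = (0) - (0) = 0.
Directly, an antiderivative of (6) cos(3*pi*x/2) is 4*sin(3*pi*x/2)/pi; evaluating from 0 to 4: ∫_{0}^{4} (6) cos(3*pi*x/2) dx = (0) - (0) = 0.
Summing the pieces and multiplying by (1/4) gives a_6 = 0.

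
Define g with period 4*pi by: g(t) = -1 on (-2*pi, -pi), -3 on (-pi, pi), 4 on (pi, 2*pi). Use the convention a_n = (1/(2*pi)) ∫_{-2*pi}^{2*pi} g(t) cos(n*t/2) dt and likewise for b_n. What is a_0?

-3/2

a_0 = (1/(2*pi)) ∫_{-2*pi}^{2*pi} g(t) dt = (1/(2*pi)) · (-3*pi) = -3/2.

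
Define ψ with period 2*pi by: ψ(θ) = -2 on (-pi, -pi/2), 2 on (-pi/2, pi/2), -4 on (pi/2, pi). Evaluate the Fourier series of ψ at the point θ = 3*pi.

-3

θ = 3*pi differs from θ = pi by 1 full period(s), and the series is 2*pi-periodic.
At θ = pi the one-sided limits are ψ(pi^-) = -4 and ψ(pi^+) = -2.
By Dirichlet's theorem the series converges to their average, [(-4) + (-2)]/2 = -3.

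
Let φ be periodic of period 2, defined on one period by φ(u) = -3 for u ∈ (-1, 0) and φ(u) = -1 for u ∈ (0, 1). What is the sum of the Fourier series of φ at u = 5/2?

u = 5/2 differs from u = 1/2 by 1 full period(s), and the series is 2-periodic.
φ is continuous at u = 1/2 with value -1, so the series converges to -1 there.

-1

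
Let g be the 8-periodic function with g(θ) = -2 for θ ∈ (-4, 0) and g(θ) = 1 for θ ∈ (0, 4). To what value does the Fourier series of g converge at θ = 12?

-1/2

θ = 12 differs from θ = -4 by 2 full period(s), and the series is 8-periodic.
At θ = -4 the one-sided limits are g(-4^-) = 1 and g(-4^+) = -2.
By Dirichlet's theorem the series converges to their average, [(1) + (-2)]/2 = -1/2.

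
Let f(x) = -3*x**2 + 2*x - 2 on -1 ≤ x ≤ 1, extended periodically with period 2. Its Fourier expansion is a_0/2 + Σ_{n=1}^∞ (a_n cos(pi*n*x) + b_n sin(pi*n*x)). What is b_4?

b_4 = ∫_{-1}^{1} f(x) sin(4*pi*x) dx.
Integrating by parts twice (tabular method), an antiderivative of (-3*x**2 + 2*x - 2) sin(4*pi*x) is 3*x**2*cos(4*pi*x)/(4*pi) - 3*x*sin(4*pi*x)/(8*pi**2) - x*cos(4*pi*x)/(2*pi) + sin(4*pi*x)/(8*pi**2) - 3*cos(4*pi*x)/(32*pi**3) + cos(4*pi*x)/(2*pi); evaluating from -1 to 1: ∫_{-1}^{1} (-3*x**2 + 2*x - 2) sin(4*pi*x) dx = (3*(-1 + 8*pi**2)/(32*pi**3)) - ((-3 + 56*pi**2)/(32*pi**3)) = -1/pi.
Hence b_4 = -1/pi.

-1/pi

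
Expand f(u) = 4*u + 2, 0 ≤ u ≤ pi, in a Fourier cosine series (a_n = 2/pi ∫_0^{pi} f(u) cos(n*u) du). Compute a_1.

a_1 = 2/pi ∫_0^{pi} (4*u + 2) cos(u) du.
Integrating by parts (boundary term plus one more integral), an antiderivative of (4*u + 2) cos(u) is 4*u*sin(u) + 2*sin(u) + 4*cos(u); evaluating from 0 to pi: ∫_{0}^{pi} (4*u + 2) cos(u) du = (-4) - (4) = -8.
Hence a_1 = (2/pi)·(-8) = -16/pi.

-16/pi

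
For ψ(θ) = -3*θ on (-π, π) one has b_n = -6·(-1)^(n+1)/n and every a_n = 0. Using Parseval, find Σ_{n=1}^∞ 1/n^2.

pi**2/6

Parseval: Σ b_n^2 = (1/π) ∫_{-π}^{π} ψ(θ)^2 dθ = 6*pi**2.
Σ b_n^2 = Σ 36/n^2, so Σ 1/n^2 = (6*pi**2)/36 = pi**2/6.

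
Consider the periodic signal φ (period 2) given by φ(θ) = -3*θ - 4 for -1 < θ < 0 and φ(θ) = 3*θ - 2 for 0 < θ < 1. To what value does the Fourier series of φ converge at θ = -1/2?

φ is continuous at θ = -1/2 with value -5/2, so the series converges to -5/2 there.

-5/2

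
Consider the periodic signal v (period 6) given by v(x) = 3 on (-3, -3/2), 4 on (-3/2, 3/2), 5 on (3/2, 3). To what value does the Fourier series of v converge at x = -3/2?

At x = -3/2 the one-sided limits are v(-3/2^-) = 3 and v(-3/2^+) = 4.
By Dirichlet's theorem the series converges to their average, [(3) + (4)]/2 = 7/2.

7/2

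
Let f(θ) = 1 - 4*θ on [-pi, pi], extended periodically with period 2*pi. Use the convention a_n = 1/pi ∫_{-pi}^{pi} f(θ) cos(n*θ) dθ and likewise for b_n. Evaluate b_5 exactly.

-8/5

b_5 = 1/pi ∫_{-pi}^{pi} f(θ) sin(5*θ) dθ.
Integrating by parts (boundary term plus one more integral), an antiderivative of (1 - 4*θ) sin(5*θ) is 4*θ*cos(5*θ)/5 - 4*sin(5*θ)/25 - cos(5*θ)/5; evaluating from -pi to pi: ∫_{-pi}^{pi} (1 - 4*θ) sin(5*θ) dθ = (1/5 - 4*pi/5) - (1/5 + 4*pi/5) = -8*pi/5.
Hence b_5 = (1/pi)·(-8*pi/5) = -8/5.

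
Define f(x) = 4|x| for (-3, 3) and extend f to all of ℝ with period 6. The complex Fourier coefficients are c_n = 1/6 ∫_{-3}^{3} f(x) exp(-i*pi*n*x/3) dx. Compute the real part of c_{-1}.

Since f is real-valued, Re(c_{-1}) = 1/6 ∫_{-3}^{3} f(x) cos(-pi*x/3) dx = a_{1}/2.
f is even and cos(-pi*x/3) is even, so the integrand is even: ∫_{-3}^{3} f(x) cos(-pi*x/3) dx = 2∫_0^{3} f(x) cos(-pi*x/3) dx.
Integrating by parts (boundary term plus one more integral), an antiderivative of (4*x) cos(-pi*x/3) is 12*x*sin(pi*x/3)/pi + 36*cos(pi*x/3)/pi**2; evaluating from 0 to 3: ∫_{0}^{3} (4*x) cos(-pi*x/3) dx = (-36/pi**2) - (36/pi**2) = -72/pi**2.
So ∫_{-3}^{3} f(x) cos(-pi*x/3) dx = -144/pi**2.
Hence Re(c_{-1}) = (1/6)·(-144/pi**2) = -24/pi**2.

-24/pi**2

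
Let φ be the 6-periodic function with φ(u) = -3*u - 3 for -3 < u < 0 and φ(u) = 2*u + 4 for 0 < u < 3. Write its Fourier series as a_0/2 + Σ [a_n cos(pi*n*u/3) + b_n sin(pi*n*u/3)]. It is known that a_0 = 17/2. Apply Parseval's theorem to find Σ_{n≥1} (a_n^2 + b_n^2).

199/8

Parseval: a_0^2/2 + Σ_{n≥1} (a_n^2+b_n^2) = 1/3 ∫_{-3}^{3} φ(u)^2 du = 61.
Subtract a_0^2/2 = 289/8: Σ (a_n^2+b_n^2) = 199/8.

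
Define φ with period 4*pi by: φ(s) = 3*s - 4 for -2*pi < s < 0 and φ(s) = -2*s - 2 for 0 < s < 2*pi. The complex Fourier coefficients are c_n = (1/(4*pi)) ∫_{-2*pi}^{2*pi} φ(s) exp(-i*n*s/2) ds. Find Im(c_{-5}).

(2 + pi)/(5*pi)

Since φ is real-valued, Im(c_{-5}) = -(1/(4*pi)) ∫_{-2*pi}^{2*pi} φ(s) sin(-5*s/2) ds = b_{5}/2.
Split the integral at the breakpoints.
Integrating by parts (boundary term plus one more integral), an antiderivative of (3*s - 4) sin(-5*s/2) is 6*s*cos(5*s/2)/5 - 12*sin(5*s/2)/25 - 8*cos(5*s/2)/5; evaluating from -2*pi to 0: ∫_{-2*pi}^{0} (3*s - 4) sin(-5*s/2) ds = (-8/5) - (8/5 + 12*pi/5) = -12*pi/5 - 16/5.
Integrating by parts (boundary term plus one more integral), an antiderivative of (-2*s - 2) sin(-5*s/2) is -4*s*cos(5*s/2)/5 + 8*sin(5*s/2)/25 - 4*cos(5*s/2)/5; evaluating from 0 to 2*pi: ∫_{0}^{2*pi} (-2*s - 2) sin(-5*s/2) ds = (4/5 + 8*pi/5) - (-4/5) = 8/5 + 8*pi/5.
So ∫_{-2*pi}^{2*pi} φ(s) sin(-5*s/2) ds = -4*pi/5 - 8/5.
Hence Im(c_{-5}) = (-1/(4*pi))·(-4*pi/5 - 8/5) = (2 + pi)/(5*pi).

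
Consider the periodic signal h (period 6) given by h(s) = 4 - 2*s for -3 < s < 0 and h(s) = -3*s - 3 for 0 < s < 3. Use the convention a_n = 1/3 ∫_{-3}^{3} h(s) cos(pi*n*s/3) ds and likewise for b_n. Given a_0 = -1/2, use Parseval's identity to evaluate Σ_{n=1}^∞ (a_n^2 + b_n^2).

Parseval: a_0^2/2 + Σ_{n≥1} (a_n^2+b_n^2) = 1/3 ∫_{-3}^{3} h(s)^2 ds = 115.
Subtract a_0^2/2 = 1/8: Σ (a_n^2+b_n^2) = 919/8.

919/8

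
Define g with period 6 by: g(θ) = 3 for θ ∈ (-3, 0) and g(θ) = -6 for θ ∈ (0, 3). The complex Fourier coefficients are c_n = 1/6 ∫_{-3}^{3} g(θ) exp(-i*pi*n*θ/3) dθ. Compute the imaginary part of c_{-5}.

Since g is real-valued, Im(c_{-5}) = -1/6 ∫_{-3}^{3} g(θ) sin(-5*pi*θ/3) dθ = b_{5}/2.
Split the integral at the breakpoints.
Directly, an antiderivative of (3) sin(-5*pi*θ/3) is 9*cos(5*pi*θ/3)/(5*pi); evaluating from -3 to 0: ∫_{-3}^{0} (3) sin(-5*pi*θ/3) dθ = (9/(5*pi)) - (-9/(5*pi)) = 18/(5*pi).
Directly, an antiderivative of (-6) sin(-5*pi*θ/3) is -18*cos(5*pi*θ/3)/(5*pi); evaluating from 0 to 3: ∫_{0}^{3} (-6) sin(-5*pi*θ/3) dθ = (18/(5*pi)) - (-18/(5*pi)) = 36/(5*pi).
So ∫_{-3}^{3} g(θ) sin(-5*pi*θ/3) dθ = 54/(5*pi).
Hence Im(c_{-5}) = (-1/6)·(54/(5*pi)) = -9/(5*pi).

-9/(5*pi)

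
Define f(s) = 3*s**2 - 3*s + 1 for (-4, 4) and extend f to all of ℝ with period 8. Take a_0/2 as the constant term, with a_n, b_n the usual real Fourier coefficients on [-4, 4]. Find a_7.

-192/(49*pi**2)

a_7 = 1/4 ∫_{-4}^{4} f(s) cos(7*pi*s/4) ds.
Integrating by parts twice (tabular method), an antiderivative of (3*s**2 - 3*s + 1) cos(7*pi*s/4) is 12*s**2*sin(7*pi*s/4)/(7*pi) - 12*s*sin(7*pi*s/4)/(7*pi) + 96*s*cos(7*pi*s/4)/(49*pi**2) - 384*sin(7*pi*s/4)/(343*pi**3) + 4*sin(7*pi*s/4)/(7*pi) - 48*cos(7*pi*s/4)/(49*pi**2); evaluating from -4 to 4: ∫_{-4}^{4} (3*s**2 - 3*s + 1) cos(7*pi*s/4) ds = (-48/(7*pi**2)) - (432/(49*pi**2)) = -768/(49*pi**2).
Hence a_7 = (1/4)·(-768/(49*pi**2)) = -192/(49*pi**2).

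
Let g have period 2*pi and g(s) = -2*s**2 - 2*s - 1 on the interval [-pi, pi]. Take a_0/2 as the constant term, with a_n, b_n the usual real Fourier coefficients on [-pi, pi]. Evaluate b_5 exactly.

b_5 = 1/pi ∫_{-pi}^{pi} g(s) sin(5*s) ds.
Integrating by parts twice (tabular method), an antiderivative of (-2*s**2 - 2*s - 1) sin(5*s) is 2*s**2*cos(5*s)/5 - 4*s*sin(5*s)/25 + 2*s*cos(5*s)/5 - 2*sin(5*s)/25 + 21*cos(5*s)/125; evaluating from -pi to pi: ∫_{-pi}^{pi} (-2*s**2 - 2*s - 1) sin(5*s) ds = (-2*pi**2/5 - 2*pi/5 - 21/125) - (-2*pi**2/5 - 21/125 + 2*pi/5) = -4*pi/5.
Hence b_5 = (1/pi)·(-4*pi/5) = -4/5.

-4/5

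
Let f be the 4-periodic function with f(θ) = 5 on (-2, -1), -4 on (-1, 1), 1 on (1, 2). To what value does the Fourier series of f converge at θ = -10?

3

θ = -10 differs from θ = -2 by -2 full period(s), and the series is 4-periodic.
At θ = -2 the one-sided limits are f(-2^-) = 1 and f(-2^+) = 5.
By Dirichlet's theorem the series converges to their average, [(1) + (5)]/2 = 3.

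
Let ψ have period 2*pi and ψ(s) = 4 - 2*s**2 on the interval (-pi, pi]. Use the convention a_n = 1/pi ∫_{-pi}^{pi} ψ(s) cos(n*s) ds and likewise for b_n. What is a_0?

8 - 4*pi**2/3

a_0 = 1/pi ∫_{-pi}^{pi} ψ(s) ds = 1/pi · (4*pi*(6 - pi**2)/3) = 8 - 4*pi**2/3.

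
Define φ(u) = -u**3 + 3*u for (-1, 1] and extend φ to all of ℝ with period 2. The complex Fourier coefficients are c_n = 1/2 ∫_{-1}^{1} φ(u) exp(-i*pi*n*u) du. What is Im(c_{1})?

-2/pi - 6/pi**3

Since φ is real-valued, Im(c_{1}) = -1/2 ∫_{-1}^{1} φ(u) sin(pi*u) du = -b_{1}/2.
φ is odd and sin(pi*u) is odd, so the integrand is even: ∫_{-1}^{1} φ(u) sin(pi*u) du = 2∫_0^{1} φ(u) sin(pi*u) du.
Integrating by parts three times (tabular method), an antiderivative of (-u**3 + 3*u) sin(pi*u) is u**3*cos(pi*u)/pi - 3*u**2*sin(pi*u)/pi**2 - 3*u*cos(pi*u)/pi - 6*u*cos(pi*u)/pi**3 + 6*sin(pi*u)/pi**4 + 3*sin(pi*u)/pi**2; evaluating from 0 to 1: ∫_{0}^{1} (-u**3 + 3*u) sin(pi*u) du = (6/pi**3 + 2/pi) - (0) = 6/pi**3 + 2/pi.
So ∫_{-1}^{1} φ(u) sin(pi*u) du = 12/pi**3 + 4/pi.
Hence Im(c_{1}) = (-1/2)·(12/pi**3 + 4/pi) = -2/pi - 6/pi**3.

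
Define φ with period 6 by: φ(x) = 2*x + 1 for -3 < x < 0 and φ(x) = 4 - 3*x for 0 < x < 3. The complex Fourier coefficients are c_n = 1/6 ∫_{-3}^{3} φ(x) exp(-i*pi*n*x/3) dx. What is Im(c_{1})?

Since φ is real-valued, Im(c_{1}) = -1/6 ∫_{-3}^{3} φ(x) sin(pi*x/3) dx = -b_{1}/2.
Split the integral at the breakpoints.
Integrating by parts (boundary term plus one more integral), an antiderivative of (2*x + 1) sin(pi*x/3) is -6*x*cos(pi*x/3)/pi + 18*sin(pi*x/3)/pi**2 - 3*cos(pi*x/3)/pi; evaluating from -3 to 0: ∫_{-3}^{0} (2*x + 1) sin(pi*x/3) dx = (-3/pi) - (-15/pi) = 12/pi.
Integrating by parts (boundary term plus one more integral), an antiderivative of (4 - 3*x) sin(pi*x/3) is 9*x*cos(pi*x/3)/pi - 27*sin(pi*x/3)/pi**2 - 12*cos(pi*x/3)/pi; evaluating from 0 to 3: ∫_{0}^{3} (4 - 3*x) sin(pi*x/3) dx = (-15/pi) - (-12/pi) = -3/pi.
So ∫_{-3}^{3} φ(x) sin(pi*x/3) dx = 9/pi.
Hence Im(c_{1}) = (-1/6)·(9/pi) = -3/(2*pi).

-3/(2*pi)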